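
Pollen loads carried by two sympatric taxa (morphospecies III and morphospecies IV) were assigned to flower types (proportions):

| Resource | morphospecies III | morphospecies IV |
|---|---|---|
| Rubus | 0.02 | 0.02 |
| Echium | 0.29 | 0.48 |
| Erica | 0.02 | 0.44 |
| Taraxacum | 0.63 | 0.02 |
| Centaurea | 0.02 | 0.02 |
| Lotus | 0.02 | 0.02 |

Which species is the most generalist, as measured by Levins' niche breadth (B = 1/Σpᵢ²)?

Σp_IIIᵢ² = 0.02² + 0.29² + 0.02² + 0.63² + 0.02² + 0.02² = 0.0004 + 0.0841 + 0.0004 + 0.3969 + 0.0004 + 0.0004 = 0.4826
B_III = 1 / 0.4826 = 2.0721
Σp_IVᵢ² = 0.02² + 0.48² + 0.44² + 0.02² + 0.02² + 0.02² = 0.0004 + 0.2304 + 0.1936 + 0.0004 + 0.0004 + 0.0004 = 0.4256
B_IV = 1 / 0.4256 = 2.3496
Highest B → broadest niche (most generalist): morphospecies IV (B = 2.35).

morphospecies IV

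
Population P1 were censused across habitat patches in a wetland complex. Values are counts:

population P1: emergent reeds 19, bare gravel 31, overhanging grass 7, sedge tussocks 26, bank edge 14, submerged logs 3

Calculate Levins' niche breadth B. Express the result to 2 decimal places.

Proportions for population P1 (n=100): 19/100=0.1900, 31/100=0.3100, 7/100=0.0700, 26/100=0.2600, 14/100=0.1400, 3/100=0.0300
Σpᵢ² = 0.1900² + 0.3100² + 0.0700² + 0.2600² + 0.1400² + 0.0300² = 0.036100 + 0.096100 + 0.004900 + 0.067600 + 0.019600 + 0.000900 = 0.225200
B = 1 / 0.225200 = 4.4405

4.44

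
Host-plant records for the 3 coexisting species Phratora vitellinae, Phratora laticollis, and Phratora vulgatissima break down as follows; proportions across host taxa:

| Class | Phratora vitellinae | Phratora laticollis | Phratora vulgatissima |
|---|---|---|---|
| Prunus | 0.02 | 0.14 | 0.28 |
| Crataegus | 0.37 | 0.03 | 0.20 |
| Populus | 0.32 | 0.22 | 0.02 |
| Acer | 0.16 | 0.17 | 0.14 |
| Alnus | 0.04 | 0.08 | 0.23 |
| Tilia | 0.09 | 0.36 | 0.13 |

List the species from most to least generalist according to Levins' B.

Σp_viteᵢ² = 0.02² + 0.37² + 0.32² + 0.16² + 0.04² + 0.09² = 0.0004 + 0.1369 + 0.1024 + 0.0256 + 0.0016 + 0.0081 = 0.2750
B_vite = 1 / 0.2750 = 3.6364
Σp_latiᵢ² = 0.14² + 0.03² + 0.22² + 0.17² + 0.08² + 0.36² = 0.0196 + 0.0009 + 0.0484 + 0.0289 + 0.0064 + 0.1296 = 0.2338
B_lati = 1 / 0.2338 = 4.2772
Σp_vulgᵢ² = 0.28² + 0.20² + 0.02² + 0.14² + 0.23² + 0.13² = 0.0784 + 0.0400 + 0.0004 + 0.0196 + 0.0529 + 0.0169 = 0.2082
B_vulg = 1 / 0.2082 = 4.8031
Ranking by B (broadest → narrowest): Phratora vulgatissima (4.80) > Phratora laticollis (4.28) > Phratora vitellinae (3.64)

Phratora vulgatissima > Phratora laticollis > Phratora vitellinae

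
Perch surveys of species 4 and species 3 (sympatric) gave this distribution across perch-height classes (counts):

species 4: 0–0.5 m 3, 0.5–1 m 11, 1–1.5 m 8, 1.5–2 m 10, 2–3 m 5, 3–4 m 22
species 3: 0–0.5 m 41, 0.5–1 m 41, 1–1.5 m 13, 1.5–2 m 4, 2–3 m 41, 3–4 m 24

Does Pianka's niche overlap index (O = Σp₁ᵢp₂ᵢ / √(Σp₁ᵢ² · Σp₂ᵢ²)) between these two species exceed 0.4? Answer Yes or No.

Yes

Proportions for species 4 (n=59): 3/59=0.0508, 11/59=0.1864, 8/59=0.1356, 10/59=0.1695, 5/59=0.0847, 22/59=0.3729
Proportions for species 3 (n=164): 41/164=0.2500, 41/164=0.2500, 13/164=0.0793, 4/164=0.0244, 41/164=0.2500, 24/164=0.1463
Σ p₁ᵢp₂ᵢ = 0.012700 + 0.046600 + 0.010753 + 0.004136 + 0.021175 + 0.054555 = 0.149919
Σp_1ᵢ² = 0.0508² + 0.1864² + 0.1356² + 0.1695² + 0.0847² + 0.3729² = 0.002581 + 0.034745 + 0.018387 + 0.028730 + 0.007174 + 0.139054 = 0.230671
Σp_2ᵢ² = 0.2500² + 0.2500² + 0.0793² + 0.0244² + 0.2500² + 0.1463² = 0.062500 + 0.062500 + 0.006288 + 0.000595 + 0.062500 + 0.021404 = 0.215787
O = 0.149919 / √(0.230671 × 0.215787) = 0.149919 / 0.2231049 = 0.6720
O = 0.6720 > 0.4 → Yes.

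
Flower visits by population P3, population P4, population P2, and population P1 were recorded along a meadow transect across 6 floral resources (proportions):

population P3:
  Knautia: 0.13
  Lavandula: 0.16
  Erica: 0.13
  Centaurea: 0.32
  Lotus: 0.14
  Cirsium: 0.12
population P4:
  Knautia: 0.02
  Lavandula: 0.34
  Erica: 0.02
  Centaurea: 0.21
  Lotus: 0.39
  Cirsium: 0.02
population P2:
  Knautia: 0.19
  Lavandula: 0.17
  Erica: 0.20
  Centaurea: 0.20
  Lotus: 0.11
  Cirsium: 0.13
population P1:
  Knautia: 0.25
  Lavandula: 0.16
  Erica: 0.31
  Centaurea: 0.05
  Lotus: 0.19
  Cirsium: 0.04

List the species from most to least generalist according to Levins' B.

population P2 > population P3 > population P1 > population P4

Σp_P3ᵢ² = 0.13² + 0.16² + 0.13² + 0.32² + 0.14² + 0.12² = 0.0169 + 0.0256 + 0.0169 + 0.1024 + 0.0196 + 0.0144 = 0.1958
B_P3 = 1 / 0.1958 = 5.1073
Σp_P4ᵢ² = 0.02² + 0.34² + 0.02² + 0.21² + 0.39² + 0.02² = 0.0004 + 0.1156 + 0.0004 + 0.0441 + 0.1521 + 0.0004 = 0.3130
B_P4 = 1 / 0.3130 = 3.1949
Σp_P2ᵢ² = 0.19² + 0.17² + 0.20² + 0.20² + 0.11² + 0.13² = 0.0361 + 0.0289 + 0.0400 + 0.0400 + 0.0121 + 0.0169 = 0.1740
B_P2 = 1 / 0.1740 = 5.7471
Σp_P1ᵢ² = 0.25² + 0.16² + 0.31² + 0.05² + 0.19² + 0.04² = 0.0625 + 0.0256 + 0.0961 + 0.0025 + 0.0361 + 0.0016 = 0.2244
B_P1 = 1 / 0.2244 = 4.4563
Ranking by B (broadest → narrowest): population P2 (5.75) > population P3 (5.11) > population P1 (4.46) > population P4 (3.19)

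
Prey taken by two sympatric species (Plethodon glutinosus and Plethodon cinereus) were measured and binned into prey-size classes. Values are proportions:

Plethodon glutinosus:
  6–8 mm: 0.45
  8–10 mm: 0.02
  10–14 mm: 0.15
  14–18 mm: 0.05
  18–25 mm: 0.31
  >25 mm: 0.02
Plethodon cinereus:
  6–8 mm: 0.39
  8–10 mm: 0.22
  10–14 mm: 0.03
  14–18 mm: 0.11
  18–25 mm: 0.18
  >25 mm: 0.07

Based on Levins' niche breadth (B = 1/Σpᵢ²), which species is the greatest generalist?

Plethodon cinereus

Σp_glutᵢ² = 0.45² + 0.02² + 0.15² + 0.05² + 0.31² + 0.02² = 0.2025 + 0.0004 + 0.0225 + 0.0025 + 0.0961 + 0.0004 = 0.3244
B_glut = 1 / 0.3244 = 3.0826
Σp_cineᵢ² = 0.39² + 0.22² + 0.03² + 0.11² + 0.18² + 0.07² = 0.1521 + 0.0484 + 0.0009 + 0.0121 + 0.0324 + 0.0049 = 0.2508
B_cine = 1 / 0.2508 = 3.9872
Highest B → broadest niche (most generalist): Plethodon cinereus (B = 3.99).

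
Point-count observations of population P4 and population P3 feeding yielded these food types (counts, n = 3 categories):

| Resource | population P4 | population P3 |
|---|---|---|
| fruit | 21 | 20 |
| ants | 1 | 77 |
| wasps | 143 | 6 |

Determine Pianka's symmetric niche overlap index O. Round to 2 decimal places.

0.12

Proportions for population P4 (n=165): 21/165=0.1273, 1/165=0.0061, 143/165=0.8667
Proportions for population P3 (n=103): 20/103=0.1942, 77/103=0.7476, 6/103=0.0583
Σ p₁ᵢp₂ᵢ = 0.024722 + 0.004560 + 0.050529 = 0.079811
Σp_1ᵢ² = 0.1273² + 0.0061² + 0.8667² = 0.016205 + 0.000037 + 0.751169 = 0.767411
Σp_2ᵢ² = 0.1942² + 0.7476² + 0.0583² = 0.037714 + 0.558906 + 0.003399 = 0.600019
O = 0.079811 / √(0.767411 × 0.600019) = 0.079811 / 0.6785729 = 0.1176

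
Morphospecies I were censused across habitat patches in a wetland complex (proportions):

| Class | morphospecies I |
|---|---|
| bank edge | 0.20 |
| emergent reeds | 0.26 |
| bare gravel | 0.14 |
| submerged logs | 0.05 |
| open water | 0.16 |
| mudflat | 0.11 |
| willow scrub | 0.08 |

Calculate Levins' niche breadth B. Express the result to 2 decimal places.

Σpᵢ² = 0.20² + 0.26² + 0.14² + 0.05² + 0.16² + 0.11² + 0.08² = 0.0400 + 0.0676 + 0.0196 + 0.0025 + 0.0256 + 0.0121 + 0.0064 = 0.1738
B = 1 / 0.1738 = 5.7537

5.75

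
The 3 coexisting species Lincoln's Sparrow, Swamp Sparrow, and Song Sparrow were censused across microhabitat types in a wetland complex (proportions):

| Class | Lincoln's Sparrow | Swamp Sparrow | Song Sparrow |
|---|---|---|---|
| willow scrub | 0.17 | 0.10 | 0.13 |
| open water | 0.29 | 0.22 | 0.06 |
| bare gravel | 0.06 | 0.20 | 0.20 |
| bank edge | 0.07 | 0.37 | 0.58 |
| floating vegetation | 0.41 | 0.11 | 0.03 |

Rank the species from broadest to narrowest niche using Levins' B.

Σp_Lincᵢ² = 0.17² + 0.29² + 0.06² + 0.07² + 0.41² = 0.0289 + 0.0841 + 0.0036 + 0.0049 + 0.1681 = 0.2896
B_Linc = 1 / 0.2896 = 3.4530
Σp_Swamᵢ² = 0.10² + 0.22² + 0.20² + 0.37² + 0.11² = 0.0100 + 0.0484 + 0.0400 + 0.1369 + 0.0121 = 0.2474
B_Swam = 1 / 0.2474 = 4.0420
Σp_Songᵢ² = 0.13² + 0.06² + 0.20² + 0.58² + 0.03² = 0.0169 + 0.0036 + 0.0400 + 0.3364 + 0.0009 = 0.3978
B_Song = 1 / 0.3978 = 2.5138
Ranking by B (broadest → narrowest): Swamp Sparrow (4.04) > Lincoln's Sparrow (3.45) > Song Sparrow (2.51)

Swamp Sparrow > Lincoln's Sparrow > Song Sparrow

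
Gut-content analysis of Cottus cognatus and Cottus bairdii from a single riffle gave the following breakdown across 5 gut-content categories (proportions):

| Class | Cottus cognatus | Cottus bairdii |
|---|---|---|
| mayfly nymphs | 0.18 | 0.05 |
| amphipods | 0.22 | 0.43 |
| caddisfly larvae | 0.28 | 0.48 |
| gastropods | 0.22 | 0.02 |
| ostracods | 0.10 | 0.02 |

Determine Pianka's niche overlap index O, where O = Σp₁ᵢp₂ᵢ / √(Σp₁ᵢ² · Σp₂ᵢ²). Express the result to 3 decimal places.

Σ p₁ᵢp₂ᵢ = 0.0090 + 0.0946 + 0.1344 + 0.0044 + 0.0020 = 0.2444
Σp_1ᵢ² = 0.18² + 0.22² + 0.28² + 0.22² + 0.10² = 0.0324 + 0.0484 + 0.0784 + 0.0484 + 0.0100 = 0.2176
Σp_2ᵢ² = 0.05² + 0.43² + 0.48² + 0.02² + 0.02² = 0.0025 + 0.1849 + 0.2304 + 0.0004 + 0.0004 = 0.4186
O = 0.2444 / √(0.2176 × 0.4186) = 0.2444 / 0.301807 = 0.80979

0.810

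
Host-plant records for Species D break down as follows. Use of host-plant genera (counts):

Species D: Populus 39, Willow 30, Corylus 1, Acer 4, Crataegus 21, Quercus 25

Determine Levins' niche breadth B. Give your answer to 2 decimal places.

Proportions for Species D (n=120): 39/120=0.3250, 30/120=0.2500, 1/120=0.0083, 4/120=0.0333, 21/120=0.1750, 25/120=0.2083
Σpᵢ² = 0.3250² + 0.2500² + 0.0083² + 0.0333² + 0.1750² + 0.2083² = 0.105625 + 0.062500 + 0.000069 + 0.001109 + 0.030625 + 0.043389 = 0.243317
B = 1 / 0.243317 = 4.1099

4.11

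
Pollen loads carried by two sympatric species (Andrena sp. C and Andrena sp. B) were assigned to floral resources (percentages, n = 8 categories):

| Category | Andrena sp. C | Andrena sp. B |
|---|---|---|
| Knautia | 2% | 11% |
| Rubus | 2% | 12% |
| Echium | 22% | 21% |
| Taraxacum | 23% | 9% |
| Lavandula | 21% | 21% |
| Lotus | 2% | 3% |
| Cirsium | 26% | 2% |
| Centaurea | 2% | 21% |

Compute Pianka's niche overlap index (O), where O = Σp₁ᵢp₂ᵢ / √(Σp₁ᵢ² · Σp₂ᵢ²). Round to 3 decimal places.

0.661

Convert percentages to proportions (divide by 100).
Σ p₁ᵢp₂ᵢ = 0.0022 + 0.0024 + 0.0462 + 0.0207 + 0.0441 + 0.0006 + 0.0052 + 0.0042 = 0.1256
Σp_1ᵢ² = 0.02² + 0.02² + 0.22² + 0.23² + 0.21² + 0.02² + 0.26² + 0.02² = 0.0004 + 0.0004 + 0.0484 + 0.0529 + 0.0441 + 0.0004 + 0.0676 + 0.0004 = 0.2146
Σp_2ᵢ² = 0.11² + 0.12² + 0.21² + 0.09² + 0.21² + 0.03² + 0.02² + 0.21² = 0.0121 + 0.0144 + 0.0441 + 0.0081 + 0.0441 + 0.0009 + 0.0004 + 0.0441 = 0.1682
O = 0.1256 / √(0.2146 × 0.1682) = 0.1256 / 0.189989 = 0.66109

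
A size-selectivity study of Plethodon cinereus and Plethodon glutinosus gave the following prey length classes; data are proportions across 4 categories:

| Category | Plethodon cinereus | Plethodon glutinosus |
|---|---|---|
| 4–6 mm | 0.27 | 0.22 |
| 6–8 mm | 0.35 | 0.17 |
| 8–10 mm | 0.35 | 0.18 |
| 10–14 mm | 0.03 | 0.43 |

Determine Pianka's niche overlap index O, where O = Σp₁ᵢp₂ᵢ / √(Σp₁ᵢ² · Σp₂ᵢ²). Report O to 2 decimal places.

0.64

Σ p₁ᵢp₂ᵢ = 0.0594 + 0.0595 + 0.0630 + 0.0129 = 0.1948
Σp_1ᵢ² = 0.27² + 0.35² + 0.35² + 0.03² = 0.0729 + 0.1225 + 0.1225 + 0.0009 = 0.3188
Σp_2ᵢ² = 0.22² + 0.17² + 0.18² + 0.43² = 0.0484 + 0.0289 + 0.0324 + 0.1849 = 0.2946
O = 0.1948 / √(0.3188 × 0.2946) = 0.1948 / 0.30646 = 0.6356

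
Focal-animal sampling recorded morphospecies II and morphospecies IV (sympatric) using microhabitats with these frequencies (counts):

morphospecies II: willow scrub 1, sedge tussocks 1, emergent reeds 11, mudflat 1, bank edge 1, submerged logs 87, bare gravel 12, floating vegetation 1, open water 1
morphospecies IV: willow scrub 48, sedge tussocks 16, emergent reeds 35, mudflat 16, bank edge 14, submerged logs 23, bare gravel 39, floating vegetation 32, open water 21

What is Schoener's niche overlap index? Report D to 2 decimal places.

Proportions for morphospecies II (n=116): 1/116=0.0086, 1/116=0.0086, 11/116=0.0948, 1/116=0.0086, 1/116=0.0086, 87/116=0.7500, 12/116=0.1034, 1/116=0.0086, 1/116=0.0086
Proportions for morphospecies IV (n=244): 48/244=0.1967, 16/244=0.0656, 35/244=0.1434, 16/244=0.0656, 14/244=0.0574, 23/244=0.0943, 39/244=0.1598, 32/244=0.1311, 21/244=0.0861
Σ|p₁ᵢ − p₂ᵢ| = 0.1881 + 0.0570 + 0.0486 + 0.0570 + 0.0488 + 0.6557 + 0.0564 + 0.1225 + 0.0775 = 1.3116
D = 1 − ½ × 1.3116 = 1 − 0.65580 = 0.34420

0.34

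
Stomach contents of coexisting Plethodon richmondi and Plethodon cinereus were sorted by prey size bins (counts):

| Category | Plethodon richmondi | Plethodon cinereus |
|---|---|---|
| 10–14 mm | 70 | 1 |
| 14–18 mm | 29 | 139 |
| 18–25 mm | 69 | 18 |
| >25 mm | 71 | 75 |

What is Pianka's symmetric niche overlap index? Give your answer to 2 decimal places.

0.54

Proportions for Plethodon richmondi (n=239): 70/239=0.2929, 29/239=0.1213, 69/239=0.2887, 71/239=0.2971
Proportions for Plethodon cinereus (n=233): 1/233=0.0043, 139/233=0.5966, 18/233=0.0773, 75/233=0.3219
Σ p₁ᵢp₂ᵢ = 0.001259 + 0.072368 + 0.022317 + 0.095636 = 0.191580
Σp_1ᵢ² = 0.2929² + 0.1213² + 0.2887² + 0.2971² = 0.085790 + 0.014714 + 0.083348 + 0.088268 = 0.272120
Σp_2ᵢ² = 0.0043² + 0.5966² + 0.0773² + 0.3219² = 0.000018 + 0.355932 + 0.005975 + 0.103620 = 0.465545
O = 0.191580 / √(0.272120 × 0.465545) = 0.191580 / 0.3559271 = 0.5383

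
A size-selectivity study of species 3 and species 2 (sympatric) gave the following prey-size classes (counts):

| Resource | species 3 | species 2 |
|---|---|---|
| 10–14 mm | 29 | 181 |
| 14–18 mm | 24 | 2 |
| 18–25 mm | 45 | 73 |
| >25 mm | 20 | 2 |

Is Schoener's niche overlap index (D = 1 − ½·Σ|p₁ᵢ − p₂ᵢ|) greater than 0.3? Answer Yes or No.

Proportions for species 3 (n=118): 29/118=0.2458, 24/118=0.2034, 45/118=0.3814, 20/118=0.1695
Proportions for species 2 (n=258): 181/258=0.7016, 2/258=0.0078, 73/258=0.2829, 2/258=0.0078
Σ|p₁ᵢ − p₂ᵢ| = 0.4558 + 0.1956 + 0.0985 + 0.1617 = 0.9116
D = 1 − ½ × 0.9116 = 1 − 0.45580 = 0.54420
D = 0.54420 > 0.3 → Yes.

Yes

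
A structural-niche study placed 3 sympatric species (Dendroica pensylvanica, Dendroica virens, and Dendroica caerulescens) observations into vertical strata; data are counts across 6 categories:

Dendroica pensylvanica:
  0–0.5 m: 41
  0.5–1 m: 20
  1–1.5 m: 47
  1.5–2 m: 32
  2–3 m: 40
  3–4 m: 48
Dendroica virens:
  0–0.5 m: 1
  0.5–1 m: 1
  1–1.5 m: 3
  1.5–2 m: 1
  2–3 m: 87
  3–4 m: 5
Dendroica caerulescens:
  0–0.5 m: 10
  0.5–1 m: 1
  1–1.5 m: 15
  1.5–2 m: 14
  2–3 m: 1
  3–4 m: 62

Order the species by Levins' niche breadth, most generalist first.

Proportions for Dendroica pensylvanica (n=228): 41/228=0.1798, 20/228=0.0877, 47/228=0.2061, 32/228=0.1404, 40/228=0.1754, 48/228=0.2105
Proportions for Dendroica virens (n=98): 1/98=0.0102, 1/98=0.0102, 3/98=0.0306, 1/98=0.0102, 87/98=0.8878, 5/98=0.0510
Proportions for Dendroica caerulescens (n=103): 10/103=0.0971, 1/103=0.0097, 15/103=0.1456, 14/103=0.1359, 1/103=0.0097, 62/103=0.6019
Σp_pensᵢ² = 0.1798² + 0.0877² + 0.2061² + 0.1404² + 0.1754² + 0.2105² = 0.032328 + 0.007691 + 0.042477 + 0.019712 + 0.030765 + 0.044310 = 0.177283
B_pens = 1 / 0.177283 = 5.6407
Σp_vireᵢ² = 0.0102² + 0.0102² + 0.0306² + 0.0102² + 0.8878² + 0.0510² = 0.000104 + 0.000104 + 0.000936 + 0.000104 + 0.788189 + 0.002601 = 0.792038
B_vire = 1 / 0.792038 = 1.2626
Σp_caerᵢ² = 0.0971² + 0.0097² + 0.1456² + 0.1359² + 0.0097² + 0.6019² = 0.009428 + 0.000094 + 0.021199 + 0.018469 + 0.000094 + 0.362284 = 0.411568
B_caer = 1 / 0.411568 = 2.4297
Ranking by B (broadest → narrowest): Dendroica pensylvanica (5.64) > Dendroica caerulescens (2.43) > Dendroica virens (1.26)

Dendroica pensylvanica > Dendroica caerulescens > Dendroica virens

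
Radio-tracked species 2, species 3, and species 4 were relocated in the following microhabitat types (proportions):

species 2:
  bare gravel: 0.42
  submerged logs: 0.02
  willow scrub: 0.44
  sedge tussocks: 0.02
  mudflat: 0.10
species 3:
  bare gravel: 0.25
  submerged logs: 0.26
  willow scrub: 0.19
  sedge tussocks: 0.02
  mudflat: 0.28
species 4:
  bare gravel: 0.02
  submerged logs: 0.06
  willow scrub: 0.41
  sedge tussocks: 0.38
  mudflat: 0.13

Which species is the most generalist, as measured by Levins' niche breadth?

Σp_2ᵢ² = 0.42² + 0.02² + 0.44² + 0.02² + 0.10² = 0.1764 + 0.0004 + 0.1936 + 0.0004 + 0.0100 = 0.3808
B_2 = 1 / 0.3808 = 2.6261
Σp_3ᵢ² = 0.25² + 0.26² + 0.19² + 0.02² + 0.28² = 0.0625 + 0.0676 + 0.0361 + 0.0004 + 0.0784 = 0.2450
B_3 = 1 / 0.2450 = 4.0816
Σp_4ᵢ² = 0.02² + 0.06² + 0.41² + 0.38² + 0.13² = 0.0004 + 0.0036 + 0.1681 + 0.1444 + 0.0169 = 0.3334
B_4 = 1 / 0.3334 = 2.9994
Highest B → broadest niche (most generalist): species 3 (B = 4.08).

species 3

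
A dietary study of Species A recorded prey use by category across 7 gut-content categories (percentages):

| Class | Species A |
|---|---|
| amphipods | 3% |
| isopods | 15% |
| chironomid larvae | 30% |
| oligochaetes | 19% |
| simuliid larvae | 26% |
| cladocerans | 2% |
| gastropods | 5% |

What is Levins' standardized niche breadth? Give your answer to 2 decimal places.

Convert percentages to proportions (divide by 100).
Σpᵢ² = 0.03² + 0.15² + 0.30² + 0.19² + 0.26² + 0.02² + 0.05² = 0.0009 + 0.0225 + 0.0900 + 0.0361 + 0.0676 + 0.0004 + 0.0025 = 0.2200
B = 1 / 0.2200 = 4.5455
Bₛ = (B − 1)/(n − 1) = (4.5455 − 1)/(7 − 1) = 3.5455/6 = 0.5909

0.59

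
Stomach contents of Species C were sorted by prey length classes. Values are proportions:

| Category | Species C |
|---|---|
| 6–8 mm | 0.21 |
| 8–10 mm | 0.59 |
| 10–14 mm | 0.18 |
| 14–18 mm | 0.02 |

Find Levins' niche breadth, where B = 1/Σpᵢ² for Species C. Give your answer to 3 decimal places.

Σpᵢ² = 0.21² + 0.59² + 0.18² + 0.02² = 0.0441 + 0.3481 + 0.0324 + 0.0004 = 0.4250
B = 1 / 0.4250 = 2.35294

2.353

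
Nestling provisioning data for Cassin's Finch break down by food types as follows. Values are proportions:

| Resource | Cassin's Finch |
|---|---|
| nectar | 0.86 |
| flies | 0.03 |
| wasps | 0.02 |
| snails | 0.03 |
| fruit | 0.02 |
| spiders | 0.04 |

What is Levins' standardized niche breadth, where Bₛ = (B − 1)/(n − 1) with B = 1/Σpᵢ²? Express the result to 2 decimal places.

0.07

Σpᵢ² = 0.86² + 0.03² + 0.02² + 0.03² + 0.02² + 0.04² = 0.7396 + 0.0009 + 0.0004 + 0.0009 + 0.0004 + 0.0016 = 0.7438
B = 1 / 0.7438 = 1.3444
Bₛ = (B − 1)/(n − 1) = (1.3444 − 1)/(6 − 1) = 0.3444/5 = 0.0689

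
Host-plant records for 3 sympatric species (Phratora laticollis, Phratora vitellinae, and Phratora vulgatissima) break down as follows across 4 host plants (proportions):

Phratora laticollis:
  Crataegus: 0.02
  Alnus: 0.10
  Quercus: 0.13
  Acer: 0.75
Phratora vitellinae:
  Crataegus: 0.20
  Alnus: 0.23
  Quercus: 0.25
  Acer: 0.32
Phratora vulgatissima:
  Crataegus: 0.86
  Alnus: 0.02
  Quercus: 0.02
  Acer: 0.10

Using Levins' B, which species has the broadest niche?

Σp_latiᵢ² = 0.02² + 0.10² + 0.13² + 0.75² = 0.0004 + 0.0100 + 0.0169 + 0.5625 = 0.5898
B_lati = 1 / 0.5898 = 1.6955
Σp_viteᵢ² = 0.20² + 0.23² + 0.25² + 0.32² = 0.0400 + 0.0529 + 0.0625 + 0.1024 = 0.2578
B_vite = 1 / 0.2578 = 3.8790
Σp_vulgᵢ² = 0.86² + 0.02² + 0.02² + 0.10² = 0.7396 + 0.0004 + 0.0004 + 0.0100 = 0.7504
B_vulg = 1 / 0.7504 = 1.3326
Highest B → broadest niche (most generalist): Phratora vitellinae (B = 3.88).

Phratora vitellinae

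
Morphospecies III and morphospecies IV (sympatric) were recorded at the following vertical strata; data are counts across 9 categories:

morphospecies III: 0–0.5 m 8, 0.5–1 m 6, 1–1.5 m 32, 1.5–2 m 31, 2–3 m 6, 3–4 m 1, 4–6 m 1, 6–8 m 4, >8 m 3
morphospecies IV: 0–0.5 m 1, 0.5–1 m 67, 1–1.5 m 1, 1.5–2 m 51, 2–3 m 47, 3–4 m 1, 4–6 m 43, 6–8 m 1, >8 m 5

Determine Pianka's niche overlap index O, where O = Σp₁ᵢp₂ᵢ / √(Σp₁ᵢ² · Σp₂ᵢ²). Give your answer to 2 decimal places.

Proportions for morphospecies III (n=92): 8/92=0.0870, 6/92=0.0652, 32/92=0.3478, 31/92=0.3370, 6/92=0.0652, 1/92=0.0109, 1/92=0.0109, 4/92=0.0435, 3/92=0.0326
Proportions for morphospecies IV (n=217): 1/217=0.0046, 67/217=0.3088, 1/217=0.0046, 51/217=0.2350, 47/217=0.2166, 1/217=0.0046, 43/217=0.1982, 1/217=0.0046, 5/217=0.0230
Σ p₁ᵢp₂ᵢ = 0.000400 + 0.020134 + 0.001600 + 0.079195 + 0.014122 + 0.000050 + 0.002160 + 0.000200 + 0.000750 = 0.118611
Σp_1ᵢ² = 0.0870² + 0.0652² + 0.3478² + 0.3370² + 0.0652² + 0.0109² + 0.0109² + 0.0435² + 0.0326² = 0.007569 + 0.004251 + 0.120965 + 0.113569 + 0.004251 + 0.000119 + 0.000119 + 0.001892 + 0.001063 = 0.253798
Σp_2ᵢ² = 0.0046² + 0.3088² + 0.0046² + 0.2350² + 0.2166² + 0.0046² + 0.1982² + 0.0046² + 0.0230² = 0.000021 + 0.095357 + 0.000021 + 0.055225 + 0.046916 + 0.000021 + 0.039283 + 0.000021 + 0.000529 = 0.237394
O = 0.118611 / √(0.253798 × 0.237394) = 0.118611 / 0.2454590 = 0.4832

0.48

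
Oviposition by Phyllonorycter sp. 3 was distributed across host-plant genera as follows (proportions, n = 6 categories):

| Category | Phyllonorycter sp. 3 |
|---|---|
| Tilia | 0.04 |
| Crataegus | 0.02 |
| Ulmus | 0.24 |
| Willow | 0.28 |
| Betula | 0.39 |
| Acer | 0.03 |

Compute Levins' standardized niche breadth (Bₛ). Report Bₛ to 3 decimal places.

Σpᵢ² = 0.04² + 0.02² + 0.24² + 0.28² + 0.39² + 0.03² = 0.0016 + 0.0004 + 0.0576 + 0.0784 + 0.1521 + 0.0009 = 0.2910
B = 1 / 0.2910 = 3.43643
Bₛ = (B − 1)/(n − 1) = (3.43643 − 1)/(6 − 1) = 2.43643/5 = 0.48729

0.487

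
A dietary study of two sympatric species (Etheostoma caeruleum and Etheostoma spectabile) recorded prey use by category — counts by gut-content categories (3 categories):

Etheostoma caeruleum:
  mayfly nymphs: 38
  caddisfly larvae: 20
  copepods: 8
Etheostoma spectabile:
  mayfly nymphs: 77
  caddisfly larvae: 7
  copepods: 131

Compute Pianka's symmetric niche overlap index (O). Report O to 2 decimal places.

0.62

Proportions for Etheostoma caeruleum (n=66): 38/66=0.5758, 20/66=0.3030, 8/66=0.1212
Proportions for Etheostoma spectabile (n=215): 77/215=0.3581, 7/215=0.0326, 131/215=0.6093
Σ p₁ᵢp₂ᵢ = 0.206194 + 0.009878 + 0.073847 = 0.289919
Σp_1ᵢ² = 0.5758² + 0.3030² + 0.1212² = 0.331546 + 0.091809 + 0.014689 = 0.438044
Σp_2ᵢ² = 0.3581² + 0.0326² + 0.6093² = 0.128236 + 0.001063 + 0.371246 = 0.500545
O = 0.289919 / √(0.438044 × 0.500545) = 0.289919 / 0.4682529 = 0.6192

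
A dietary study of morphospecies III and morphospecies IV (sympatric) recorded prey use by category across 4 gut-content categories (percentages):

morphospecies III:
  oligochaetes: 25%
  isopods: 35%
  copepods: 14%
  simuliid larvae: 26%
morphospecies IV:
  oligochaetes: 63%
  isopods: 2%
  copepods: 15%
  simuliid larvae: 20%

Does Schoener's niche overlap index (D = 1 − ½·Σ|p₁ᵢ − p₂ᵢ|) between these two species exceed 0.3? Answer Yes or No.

Yes

Convert percentages to proportions (divide by 100).
Σ|p₁ᵢ − p₂ᵢ| = 0.38 + 0.33 + 0.01 + 0.06 = 0.78
D = 1 − ½ × 0.78 = 1 − 0.390 = 0.6100
D = 0.6100 > 0.3 → Yes.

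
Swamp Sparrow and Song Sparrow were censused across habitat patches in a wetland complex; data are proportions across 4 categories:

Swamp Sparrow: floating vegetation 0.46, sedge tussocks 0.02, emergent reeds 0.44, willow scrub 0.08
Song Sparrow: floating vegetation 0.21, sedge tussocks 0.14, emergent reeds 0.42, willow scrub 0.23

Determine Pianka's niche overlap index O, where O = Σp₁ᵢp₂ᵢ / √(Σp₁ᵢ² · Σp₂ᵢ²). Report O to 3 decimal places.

Σ p₁ᵢp₂ᵢ = 0.0966 + 0.0028 + 0.1848 + 0.0184 = 0.3026
Σp_1ᵢ² = 0.46² + 0.02² + 0.44² + 0.08² = 0.2116 + 0.0004 + 0.1936 + 0.0064 = 0.4120
Σp_2ᵢ² = 0.21² + 0.14² + 0.42² + 0.23² = 0.0441 + 0.0196 + 0.1764 + 0.0529 = 0.2930
O = 0.3026 / √(0.4120 × 0.2930) = 0.3026 / 0.347442 = 0.87094

0.871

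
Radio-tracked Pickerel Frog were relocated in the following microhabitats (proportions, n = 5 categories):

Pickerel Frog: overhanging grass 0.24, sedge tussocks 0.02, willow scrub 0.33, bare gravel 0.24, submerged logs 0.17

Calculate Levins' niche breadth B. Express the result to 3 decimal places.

Σpᵢ² = 0.24² + 0.02² + 0.33² + 0.24² + 0.17² = 0.0576 + 0.0004 + 0.1089 + 0.0576 + 0.0289 = 0.2534
B = 1 / 0.2534 = 3.94633

3.946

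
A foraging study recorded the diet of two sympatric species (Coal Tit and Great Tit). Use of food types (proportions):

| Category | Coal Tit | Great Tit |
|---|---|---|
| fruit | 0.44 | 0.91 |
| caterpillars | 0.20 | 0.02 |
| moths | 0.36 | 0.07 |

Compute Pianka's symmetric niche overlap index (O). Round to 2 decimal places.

Σ p₁ᵢp₂ᵢ = 0.4004 + 0.0040 + 0.0252 = 0.4296
Σp_1ᵢ² = 0.44² + 0.20² + 0.36² = 0.1936 + 0.0400 + 0.1296 = 0.3632
Σp_2ᵢ² = 0.91² + 0.02² + 0.07² = 0.8281 + 0.0004 + 0.0049 = 0.8334
O = 0.4296 / √(0.3632 × 0.8334) = 0.4296 / 0.55017 = 0.7808

0.78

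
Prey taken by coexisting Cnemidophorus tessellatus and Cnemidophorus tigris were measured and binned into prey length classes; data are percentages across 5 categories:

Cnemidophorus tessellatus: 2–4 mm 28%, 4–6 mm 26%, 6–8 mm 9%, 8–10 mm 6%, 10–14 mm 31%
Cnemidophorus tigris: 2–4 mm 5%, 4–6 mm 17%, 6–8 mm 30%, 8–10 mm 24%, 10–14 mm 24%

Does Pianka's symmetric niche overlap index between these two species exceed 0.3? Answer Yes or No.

Yes

Convert percentages to proportions (divide by 100).
Σ p₁ᵢp₂ᵢ = 0.0140 + 0.0442 + 0.0270 + 0.0144 + 0.0744 = 0.1740
Σp_1ᵢ² = 0.28² + 0.26² + 0.09² + 0.06² + 0.31² = 0.0784 + 0.0676 + 0.0081 + 0.0036 + 0.0961 = 0.2538
Σp_2ᵢ² = 0.05² + 0.17² + 0.30² + 0.24² + 0.24² = 0.0025 + 0.0289 + 0.0900 + 0.0576 + 0.0576 = 0.2366
O = 0.1740 / √(0.2538 × 0.2366) = 0.1740 / 0.24505 = 0.7101
O = 0.7101 > 0.3 → Yes.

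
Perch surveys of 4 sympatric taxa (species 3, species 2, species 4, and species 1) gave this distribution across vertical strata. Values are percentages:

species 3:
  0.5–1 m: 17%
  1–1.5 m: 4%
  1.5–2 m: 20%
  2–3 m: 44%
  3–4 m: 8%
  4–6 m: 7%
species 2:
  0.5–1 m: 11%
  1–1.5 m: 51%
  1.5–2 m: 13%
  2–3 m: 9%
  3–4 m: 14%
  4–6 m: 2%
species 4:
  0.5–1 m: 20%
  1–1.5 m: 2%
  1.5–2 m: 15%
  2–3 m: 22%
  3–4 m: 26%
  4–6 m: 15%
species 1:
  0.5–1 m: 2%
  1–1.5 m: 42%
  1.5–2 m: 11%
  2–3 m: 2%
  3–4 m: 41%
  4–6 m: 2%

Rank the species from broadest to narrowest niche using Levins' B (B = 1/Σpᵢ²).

Convert percentages to proportions (divide by 100).
Σp_3ᵢ² = 0.17² + 0.04² + 0.20² + 0.44² + 0.08² + 0.07² = 0.0289 + 0.0016 + 0.0400 + 0.1936 + 0.0064 + 0.0049 = 0.2754
B_3 = 1 / 0.2754 = 3.6311
Σp_2ᵢ² = 0.11² + 0.51² + 0.13² + 0.09² + 0.14² + 0.02² = 0.0121 + 0.2601 + 0.0169 + 0.0081 + 0.0196 + 0.0004 = 0.3172
B_2 = 1 / 0.3172 = 3.1526
Σp_4ᵢ² = 0.20² + 0.02² + 0.15² + 0.22² + 0.26² + 0.15² = 0.0400 + 0.0004 + 0.0225 + 0.0484 + 0.0676 + 0.0225 = 0.2014
B_4 = 1 / 0.2014 = 4.9652
Σp_1ᵢ² = 0.02² + 0.42² + 0.11² + 0.02² + 0.41² + 0.02² = 0.0004 + 0.1764 + 0.0121 + 0.0004 + 0.1681 + 0.0004 = 0.3578
B_1 = 1 / 0.3578 = 2.7949
Ranking by B (broadest → narrowest): species 4 (4.97) > species 3 (3.63) > species 2 (3.15) > species 1 (2.79)

species 4 > species 3 > species 2 > species 1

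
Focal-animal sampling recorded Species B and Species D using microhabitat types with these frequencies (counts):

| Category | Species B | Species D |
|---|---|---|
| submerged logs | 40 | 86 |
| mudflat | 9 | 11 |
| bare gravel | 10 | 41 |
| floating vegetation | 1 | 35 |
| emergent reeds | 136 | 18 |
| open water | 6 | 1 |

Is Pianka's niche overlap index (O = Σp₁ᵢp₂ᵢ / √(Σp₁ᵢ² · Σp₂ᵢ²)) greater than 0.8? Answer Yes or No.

Proportions for Species B (n=202): 40/202=0.1980, 9/202=0.0446, 10/202=0.0495, 1/202=0.0050, 136/202=0.6733, 6/202=0.0297
Proportions for Species D (n=192): 86/192=0.4479, 11/192=0.0573, 41/192=0.2135, 35/192=0.1823, 18/192=0.0938, 1/192=0.0052
Σ p₁ᵢp₂ᵢ = 0.088684 + 0.002556 + 0.010568 + 0.000912 + 0.063156 + 0.000154 = 0.166030
Σp_1ᵢ² = 0.1980² + 0.0446² + 0.0495² + 0.0050² + 0.6733² + 0.0297² = 0.039204 + 0.001989 + 0.002450 + 0.000025 + 0.453333 + 0.000882 = 0.497883
Σp_2ᵢ² = 0.4479² + 0.0573² + 0.2135² + 0.1823² + 0.0938² + 0.0052² = 0.200614 + 0.003283 + 0.045582 + 0.033233 + 0.008798 + 0.000027 = 0.291537
O = 0.166030 / √(0.497883 × 0.291537) = 0.166030 / 0.3809873 = 0.4358
O = 0.4358 < 0.8 → No.

No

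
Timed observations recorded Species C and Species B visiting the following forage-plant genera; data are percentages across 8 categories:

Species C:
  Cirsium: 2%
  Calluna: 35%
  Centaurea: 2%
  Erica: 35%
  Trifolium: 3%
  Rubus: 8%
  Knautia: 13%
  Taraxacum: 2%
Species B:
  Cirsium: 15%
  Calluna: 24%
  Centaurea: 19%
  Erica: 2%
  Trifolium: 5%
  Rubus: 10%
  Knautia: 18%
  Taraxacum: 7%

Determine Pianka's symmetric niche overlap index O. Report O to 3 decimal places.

0.623

Convert percentages to proportions (divide by 100).
Σ p₁ᵢp₂ᵢ = 0.0030 + 0.0840 + 0.0038 + 0.0070 + 0.0015 + 0.0080 + 0.0234 + 0.0014 = 0.1321
Σp_1ᵢ² = 0.02² + 0.35² + 0.02² + 0.35² + 0.03² + 0.08² + 0.13² + 0.02² = 0.0004 + 0.1225 + 0.0004 + 0.1225 + 0.0009 + 0.0064 + 0.0169 + 0.0004 = 0.2704
Σp_2ᵢ² = 0.15² + 0.24² + 0.19² + 0.02² + 0.05² + 0.10² + 0.18² + 0.07² = 0.0225 + 0.0576 + 0.0361 + 0.0004 + 0.0025 + 0.0100 + 0.0324 + 0.0049 = 0.1664
O = 0.1321 / √(0.2704 × 0.1664) = 0.1321 / 0.212119 = 0.62276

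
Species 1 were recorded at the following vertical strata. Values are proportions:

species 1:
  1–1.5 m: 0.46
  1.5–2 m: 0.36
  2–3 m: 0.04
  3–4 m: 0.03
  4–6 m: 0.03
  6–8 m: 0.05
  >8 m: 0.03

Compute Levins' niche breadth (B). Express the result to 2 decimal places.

2.87

Σpᵢ² = 0.46² + 0.36² + 0.04² + 0.03² + 0.03² + 0.05² + 0.03² = 0.2116 + 0.1296 + 0.0016 + 0.0009 + 0.0009 + 0.0025 + 0.0009 = 0.3480
B = 1 / 0.3480 = 2.8736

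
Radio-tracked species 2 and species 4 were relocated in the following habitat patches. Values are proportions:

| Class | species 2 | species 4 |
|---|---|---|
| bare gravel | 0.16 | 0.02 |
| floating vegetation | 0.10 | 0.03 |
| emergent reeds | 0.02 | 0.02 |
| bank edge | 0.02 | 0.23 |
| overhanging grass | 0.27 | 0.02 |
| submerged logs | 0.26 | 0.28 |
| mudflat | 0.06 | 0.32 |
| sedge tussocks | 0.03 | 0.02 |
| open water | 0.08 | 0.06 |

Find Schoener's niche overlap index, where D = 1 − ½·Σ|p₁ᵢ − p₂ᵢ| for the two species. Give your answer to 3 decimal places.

0.510

Σ|p₁ᵢ − p₂ᵢ| = 0.14 + 0.07 + 0.00 + 0.21 + 0.25 + 0.02 + 0.26 + 0.01 + 0.02 = 0.98
D = 1 − ½ × 0.98 = 1 − 0.490 = 0.51000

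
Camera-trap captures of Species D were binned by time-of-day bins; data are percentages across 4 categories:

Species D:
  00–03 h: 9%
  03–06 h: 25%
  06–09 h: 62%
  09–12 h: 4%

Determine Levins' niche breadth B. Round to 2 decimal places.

2.19

Convert percentages to proportions (divide by 100).
Σpᵢ² = 0.09² + 0.25² + 0.62² + 0.04² = 0.0081 + 0.0625 + 0.3844 + 0.0016 = 0.4566
B = 1 / 0.4566 = 2.1901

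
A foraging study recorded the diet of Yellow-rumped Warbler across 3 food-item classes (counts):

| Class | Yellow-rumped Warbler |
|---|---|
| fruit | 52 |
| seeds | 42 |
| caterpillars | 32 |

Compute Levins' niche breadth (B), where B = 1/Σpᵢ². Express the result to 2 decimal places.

Proportions for Yellow-rumped Warbler (n=126): 52/126=0.4127, 42/126=0.3333, 32/126=0.2540
Σpᵢ² = 0.4127² + 0.3333² + 0.2540² = 0.170321 + 0.111089 + 0.064516 = 0.345926
B = 1 / 0.345926 = 2.8908

2.89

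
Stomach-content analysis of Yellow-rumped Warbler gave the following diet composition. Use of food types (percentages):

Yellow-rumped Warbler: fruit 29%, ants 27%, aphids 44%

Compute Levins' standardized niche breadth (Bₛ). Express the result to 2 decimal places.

Convert percentages to proportions (divide by 100).
Σpᵢ² = 0.29² + 0.27² + 0.44² = 0.0841 + 0.0729 + 0.1936 = 0.3506
B = 1 / 0.3506 = 2.8523
Bₛ = (B − 1)/(n − 1) = (2.8523 − 1)/(3 − 1) = 1.8523/2 = 0.9262

0.93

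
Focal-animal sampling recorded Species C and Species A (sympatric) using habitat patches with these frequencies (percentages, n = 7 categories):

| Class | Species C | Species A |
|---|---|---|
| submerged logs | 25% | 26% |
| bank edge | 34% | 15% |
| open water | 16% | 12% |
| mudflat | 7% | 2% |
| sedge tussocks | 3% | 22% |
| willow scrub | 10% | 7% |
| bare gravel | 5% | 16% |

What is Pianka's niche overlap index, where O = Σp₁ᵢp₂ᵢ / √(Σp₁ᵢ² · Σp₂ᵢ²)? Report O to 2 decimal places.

Convert percentages to proportions (divide by 100).
Σ p₁ᵢp₂ᵢ = 0.0650 + 0.0510 + 0.0192 + 0.0014 + 0.0066 + 0.0070 + 0.0080 = 0.1582
Σp_1ᵢ² = 0.25² + 0.34² + 0.16² + 0.07² + 0.03² + 0.10² + 0.05² = 0.0625 + 0.1156 + 0.0256 + 0.0049 + 0.0009 + 0.0100 + 0.0025 = 0.2220
Σp_2ᵢ² = 0.26² + 0.15² + 0.12² + 0.02² + 0.22² + 0.07² + 0.16² = 0.0676 + 0.0225 + 0.0144 + 0.0004 + 0.0484 + 0.0049 + 0.0256 = 0.1838
O = 0.1582 / √(0.2220 × 0.1838) = 0.1582 / 0.20200 = 0.7832

0.78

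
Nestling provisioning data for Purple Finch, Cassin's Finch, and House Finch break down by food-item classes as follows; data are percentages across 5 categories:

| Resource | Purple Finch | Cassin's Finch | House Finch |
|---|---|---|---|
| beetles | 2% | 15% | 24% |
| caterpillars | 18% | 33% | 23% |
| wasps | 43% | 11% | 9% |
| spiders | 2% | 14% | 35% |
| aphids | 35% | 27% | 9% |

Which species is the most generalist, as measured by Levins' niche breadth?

Cassin's Finch

Convert percentages to proportions (divide by 100).
Σp_Purpᵢ² = 0.02² + 0.18² + 0.43² + 0.02² + 0.35² = 0.0004 + 0.0324 + 0.1849 + 0.0004 + 0.1225 = 0.3406
B_Purp = 1 / 0.3406 = 2.9360
Σp_Cassᵢ² = 0.15² + 0.33² + 0.11² + 0.14² + 0.27² = 0.0225 + 0.1089 + 0.0121 + 0.0196 + 0.0729 = 0.2360
B_Cass = 1 / 0.2360 = 4.2373
Σp_Housᵢ² = 0.24² + 0.23² + 0.09² + 0.35² + 0.09² = 0.0576 + 0.0529 + 0.0081 + 0.1225 + 0.0081 = 0.2492
B_Hous = 1 / 0.2492 = 4.0128
Highest B → broadest niche (most generalist): Cassin's Finch (B = 4.24).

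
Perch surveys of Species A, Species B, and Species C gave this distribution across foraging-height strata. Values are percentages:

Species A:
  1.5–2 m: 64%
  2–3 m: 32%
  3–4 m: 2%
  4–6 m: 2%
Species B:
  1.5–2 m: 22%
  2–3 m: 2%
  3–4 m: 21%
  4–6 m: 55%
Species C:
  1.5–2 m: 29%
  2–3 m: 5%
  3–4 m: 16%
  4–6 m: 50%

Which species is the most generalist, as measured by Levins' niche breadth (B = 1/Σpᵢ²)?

Convert percentages to proportions (divide by 100).
Σp_Aᵢ² = 0.64² + 0.32² + 0.02² + 0.02² = 0.4096 + 0.1024 + 0.0004 + 0.0004 = 0.5128
B_A = 1 / 0.5128 = 1.9501
Σp_Bᵢ² = 0.22² + 0.02² + 0.21² + 0.55² = 0.0484 + 0.0004 + 0.0441 + 0.3025 = 0.3954
B_B = 1 / 0.3954 = 2.5291
Σp_Cᵢ² = 0.29² + 0.05² + 0.16² + 0.50² = 0.0841 + 0.0025 + 0.0256 + 0.2500 = 0.3622
B_C = 1 / 0.3622 = 2.7609
Highest B → broadest niche (most generalist): Species C (B = 2.76).

Species C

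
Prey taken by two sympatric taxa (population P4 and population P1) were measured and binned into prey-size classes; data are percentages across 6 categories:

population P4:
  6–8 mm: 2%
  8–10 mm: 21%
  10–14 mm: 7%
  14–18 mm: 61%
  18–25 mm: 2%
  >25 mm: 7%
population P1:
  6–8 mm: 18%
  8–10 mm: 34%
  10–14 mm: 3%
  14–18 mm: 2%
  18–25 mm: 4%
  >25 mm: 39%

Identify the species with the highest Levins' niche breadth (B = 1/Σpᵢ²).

population P1

Convert percentages to proportions (divide by 100).
Σp_P4ᵢ² = 0.02² + 0.21² + 0.07² + 0.61² + 0.02² + 0.07² = 0.0004 + 0.0441 + 0.0049 + 0.3721 + 0.0004 + 0.0049 = 0.4268
B_P4 = 1 / 0.4268 = 2.3430
Σp_P1ᵢ² = 0.18² + 0.34² + 0.03² + 0.02² + 0.04² + 0.39² = 0.0324 + 0.1156 + 0.0009 + 0.0004 + 0.0016 + 0.1521 = 0.3030
B_P1 = 1 / 0.3030 = 3.3003
Highest B → broadest niche (most generalist): population P1 (B = 3.30).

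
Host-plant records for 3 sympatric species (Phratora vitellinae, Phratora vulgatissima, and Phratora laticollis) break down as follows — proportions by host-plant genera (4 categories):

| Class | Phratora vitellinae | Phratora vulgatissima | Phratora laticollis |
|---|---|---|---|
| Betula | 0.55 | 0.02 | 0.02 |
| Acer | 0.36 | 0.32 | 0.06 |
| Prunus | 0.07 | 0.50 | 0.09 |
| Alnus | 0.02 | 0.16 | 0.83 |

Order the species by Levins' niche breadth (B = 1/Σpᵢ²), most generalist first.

Phratora vulgatissima > Phratora vitellinae > Phratora laticollis

Σp_viteᵢ² = 0.55² + 0.36² + 0.07² + 0.02² = 0.3025 + 0.1296 + 0.0049 + 0.0004 = 0.4374
B_vite = 1 / 0.4374 = 2.2862
Σp_vulgᵢ² = 0.02² + 0.32² + 0.50² + 0.16² = 0.0004 + 0.1024 + 0.2500 + 0.0256 = 0.3784
B_vulg = 1 / 0.3784 = 2.6427
Σp_latiᵢ² = 0.02² + 0.06² + 0.09² + 0.83² = 0.0004 + 0.0036 + 0.0081 + 0.6889 = 0.7010
B_lati = 1 / 0.7010 = 1.4265
Ranking by B (broadest → narrowest): Phratora vulgatissima (2.64) > Phratora vitellinae (2.29) > Phratora laticollis (1.43)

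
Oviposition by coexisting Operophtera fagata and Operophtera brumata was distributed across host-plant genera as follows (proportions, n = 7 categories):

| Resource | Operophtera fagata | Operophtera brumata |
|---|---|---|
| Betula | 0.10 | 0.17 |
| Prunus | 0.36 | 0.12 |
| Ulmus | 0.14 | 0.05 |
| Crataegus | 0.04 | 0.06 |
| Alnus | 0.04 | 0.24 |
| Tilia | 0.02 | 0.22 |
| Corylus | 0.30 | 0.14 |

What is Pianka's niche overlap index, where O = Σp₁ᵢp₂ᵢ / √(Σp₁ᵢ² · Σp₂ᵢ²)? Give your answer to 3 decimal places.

Σ p₁ᵢp₂ᵢ = 0.0170 + 0.0432 + 0.0070 + 0.0024 + 0.0096 + 0.0044 + 0.0420 = 0.1256
Σp_1ᵢ² = 0.10² + 0.36² + 0.14² + 0.04² + 0.04² + 0.02² + 0.30² = 0.0100 + 0.1296 + 0.0196 + 0.0016 + 0.0016 + 0.0004 + 0.0900 = 0.2528
Σp_2ᵢ² = 0.17² + 0.12² + 0.05² + 0.06² + 0.24² + 0.22² + 0.14² = 0.0289 + 0.0144 + 0.0025 + 0.0036 + 0.0576 + 0.0484 + 0.0196 = 0.1750
O = 0.1256 / √(0.2528 × 0.1750) = 0.1256 / 0.210333 = 0.59715

0.597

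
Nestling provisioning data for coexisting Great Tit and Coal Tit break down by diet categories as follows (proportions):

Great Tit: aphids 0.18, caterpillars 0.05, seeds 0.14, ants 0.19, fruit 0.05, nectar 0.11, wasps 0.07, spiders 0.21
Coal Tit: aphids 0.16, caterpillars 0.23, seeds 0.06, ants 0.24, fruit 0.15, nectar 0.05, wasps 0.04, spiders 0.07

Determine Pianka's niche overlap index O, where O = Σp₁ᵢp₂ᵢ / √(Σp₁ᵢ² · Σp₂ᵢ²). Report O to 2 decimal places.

0.77

Σ p₁ᵢp₂ᵢ = 0.0288 + 0.0115 + 0.0084 + 0.0456 + 0.0075 + 0.0055 + 0.0028 + 0.0147 = 0.1248
Σp_1ᵢ² = 0.18² + 0.05² + 0.14² + 0.19² + 0.05² + 0.11² + 0.07² + 0.21² = 0.0324 + 0.0025 + 0.0196 + 0.0361 + 0.0025 + 0.0121 + 0.0049 + 0.0441 = 0.1542
Σp_2ᵢ² = 0.16² + 0.23² + 0.06² + 0.24² + 0.15² + 0.05² + 0.04² + 0.07² = 0.0256 + 0.0529 + 0.0036 + 0.0576 + 0.0225 + 0.0025 + 0.0016 + 0.0049 = 0.1712
O = 0.1248 / √(0.1542 × 0.1712) = 0.1248 / 0.16248 = 0.7681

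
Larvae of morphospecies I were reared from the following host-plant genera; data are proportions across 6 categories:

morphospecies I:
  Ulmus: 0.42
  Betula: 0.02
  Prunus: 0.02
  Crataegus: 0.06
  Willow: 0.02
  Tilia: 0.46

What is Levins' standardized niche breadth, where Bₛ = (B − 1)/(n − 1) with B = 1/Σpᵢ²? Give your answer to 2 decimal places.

Σpᵢ² = 0.42² + 0.02² + 0.02² + 0.06² + 0.02² + 0.46² = 0.1764 + 0.0004 + 0.0004 + 0.0036 + 0.0004 + 0.2116 = 0.3928
B = 1 / 0.3928 = 2.5458
Bₛ = (B − 1)/(n − 1) = (2.5458 − 1)/(6 − 1) = 1.5458/5 = 0.3092

0.31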